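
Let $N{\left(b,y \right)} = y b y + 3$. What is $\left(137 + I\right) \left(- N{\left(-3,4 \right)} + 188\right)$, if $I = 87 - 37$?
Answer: $43571$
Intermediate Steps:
$N{\left(b,y \right)} = 3 + b y^{2}$ ($N{\left(b,y \right)} = b y y + 3 = b y^{2} + 3 = 3 + b y^{2}$)
$I = 50$ ($I = 87 - 37 = 50$)
$\left(137 + I\right) \left(- N{\left(-3,4 \right)} + 188\right) = \left(137 + 50\right) \left(- (3 - 3 \cdot 4^{2}) + 188\right) = 187 \left(- (3 - 48) + 188\right) = 187 \left(\left(-1\right) \left(-45\right) + 188\right) = 187 \left(45 + 188\right) = 187 \cdot 233 = 43571$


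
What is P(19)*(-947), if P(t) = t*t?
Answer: -341867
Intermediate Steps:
P(t) = t²
P(19)*(-947) = 19²*(-947) = 361*(-947) = -341867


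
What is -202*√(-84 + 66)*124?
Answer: -75144*I*√2 ≈ -1.0627e+5*I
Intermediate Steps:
-202*√(-84 + 66)*124 = -606*I*√2*124 = -75144*I*√2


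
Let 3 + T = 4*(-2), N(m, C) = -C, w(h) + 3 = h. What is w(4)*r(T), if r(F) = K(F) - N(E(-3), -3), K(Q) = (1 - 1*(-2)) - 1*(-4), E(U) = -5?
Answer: 4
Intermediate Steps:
K(Q) = 7 (K(Q) = (1 + 2) + 4 = 3 + 4 = 7)
w(h) = -3 + h
T = -11 (T = -3 + 4*(-2) = -3 - 8 = -11)
r(F) = 4 (r(F) = 7 - (-1)*(-3) = 7 - 1*3 = 7 - 3 = 4)
w(4)*r(T) = (-3 + 4)*4 = 1*4 = 4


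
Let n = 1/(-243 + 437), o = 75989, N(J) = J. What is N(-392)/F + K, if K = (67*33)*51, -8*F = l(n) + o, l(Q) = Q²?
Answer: 322487783232301/2859922005 ≈ 1.1276e+5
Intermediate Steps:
n = 1/194 ≈ 0.0051546
F = -2859922005/301088 (F = -((1/194)² + 75989)/8 = -(1/37636 + 75989)/8 = -⅛*2859922005/37636 = -2859922005/301088 ≈ -9498.6)
K = 112761 (K = 2211*51 = 112761)
N(-392)/F + K = -392/(-2859922005/301088) + 112761 = -392*(-301088/2859922005) + 112761 = 118026496/2859922005 + 112761 = 322487783232301/2859922005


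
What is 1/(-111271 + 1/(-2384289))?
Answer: -2384289/265302221320 ≈ -8.9871e-6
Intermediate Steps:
1/(-111271 + 1/(-2384289)) = 1/(-111271 - 1/2384289) = 1/(-265302221320/2384289) = -2384289/265302221320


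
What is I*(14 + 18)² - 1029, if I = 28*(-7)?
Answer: -201733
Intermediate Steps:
I = -196
I*(14 + 18)² - 1029 = -196*(14 + 18)² - 1029 = -196*32² - 1029 = -196*1024 - 1029 = -200704 - 1029 = -201733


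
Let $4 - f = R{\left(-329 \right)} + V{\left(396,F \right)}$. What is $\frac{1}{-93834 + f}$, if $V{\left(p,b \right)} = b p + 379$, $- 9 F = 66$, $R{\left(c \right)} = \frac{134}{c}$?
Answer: $- \frac{329}{30039211} \approx -1.0952 \cdot 10^{-5}$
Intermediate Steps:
$F = - \frac{22}{3}$ ($F = \left(- \frac{1}{9}\right) 66 = - \frac{22}{3} \approx -7.3333$)
$V{\left(p,b \right)} = 379 + b p$
$f = \frac{832175}{329}$ ($f = 4 - \left(\frac{134}{-329} + \left(379 - 2904\right)\right) = 4 - \left(134 \left(- \frac{1}{329}\right) + \left(379 - 2904\right)\right) = 4 - \left(- \frac{134}{329} - 2525\right) = 4 - - \frac{830859}{329} = 4 + \frac{830859}{329} = \frac{832175}{329} \approx 2529.4$)
$\frac{1}{-93834 + f} = \frac{1}{-93834 + \frac{832175}{329}} = \frac{1}{- \frac{30039211}{329}} = - \frac{329}{30039211}$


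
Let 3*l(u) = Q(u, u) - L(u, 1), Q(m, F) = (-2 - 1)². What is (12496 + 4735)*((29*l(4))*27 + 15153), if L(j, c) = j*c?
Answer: 283587798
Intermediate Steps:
L(j, c) = c*j
Q(m, F) = 9 (Q(m, F) = (-3)² = 9)
l(u) = 3 - u/3 (l(u) = (9 - u)/3 = 3 - u/3)
(12496 + 4735)*((29*l(4))*27 + 15153) = (12496 + 4735)*((29*(3 - ⅓*4))*27 + 15153) = 17231*((29*(3 - 4/3))*27 + 15153) = 17231*((29*(5/3))*27 + 15153) = 17231*((145/3)*27 + 15153) = 17231*(1305 + 15153) = 17231*16458 = 283587798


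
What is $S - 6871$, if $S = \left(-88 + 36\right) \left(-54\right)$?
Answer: $-4063$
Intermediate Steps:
$S = 2808$ ($S = \left(-52\right) \left(-54\right) = 2808$)
$S - 6871 = 2808 - 6871 = -4063$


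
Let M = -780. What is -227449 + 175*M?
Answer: -363949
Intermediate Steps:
-227449 + 175*M = -227449 + 175*(-780) = -227449 - 136500 = -363949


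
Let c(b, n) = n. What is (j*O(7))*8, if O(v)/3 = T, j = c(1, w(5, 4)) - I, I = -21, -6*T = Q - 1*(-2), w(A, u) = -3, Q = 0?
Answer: -144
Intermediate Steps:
T = -⅓ (T = -(0 - 1*(-2))/6 = -(0 + 2)/6 = -⅙*2 = -⅓ ≈ -0.33333)
j = 18 (j = -3 - 1*(-21) = -3 + 21 = 18)
O(v) = -1 (O(v) = 3*(-⅓) = -1)
(j*O(7))*8 = (18*(-1))*8 = -18*8 = -144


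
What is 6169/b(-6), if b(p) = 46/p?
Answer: -18507/23 ≈ -804.65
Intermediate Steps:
6169/b(-6) = 6169/((46/(-6))) = 6169/((46*(-⅙))) = 6169/(-23/3) = 6169*(-3/23) = -18507/23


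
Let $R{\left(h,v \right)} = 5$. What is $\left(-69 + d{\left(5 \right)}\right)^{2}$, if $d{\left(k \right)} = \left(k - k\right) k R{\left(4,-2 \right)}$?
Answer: $4761$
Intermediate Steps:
$d{\left(k \right)} = 0$ ($d{\left(k \right)} = \left(k - k\right) k 5 = 0 k 5 = 0 \cdot 5 = 0$)
$\left(-69 + d{\left(5 \right)}\right)^{2} = \left(-69 + 0\right)^{2} = \left(-69\right)^{2} = 4761$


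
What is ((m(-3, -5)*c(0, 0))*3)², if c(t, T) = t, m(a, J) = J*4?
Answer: 0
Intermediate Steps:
m(a, J) = 4*J
((m(-3, -5)*c(0, 0))*3)² = (((4*(-5))*0)*3)² = (-20*0*3)² = (0*3)² = 0² = 0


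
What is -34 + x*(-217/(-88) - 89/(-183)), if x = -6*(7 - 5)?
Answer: -93171/1342 ≈ -69.427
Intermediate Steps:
x = -12 (x = -6*2 = -12)
-34 + x*(-217/(-88) - 89/(-183)) = -34 - 12*(-217/(-88) - 89/(-183)) = -34 - 12*(-217*(-1/88) - 89*(-1/183)) = -34 - 12*(217/88 + 89/183) = -34 - 12*47543/16104 = -34 - 47543/1342 = -93171/1342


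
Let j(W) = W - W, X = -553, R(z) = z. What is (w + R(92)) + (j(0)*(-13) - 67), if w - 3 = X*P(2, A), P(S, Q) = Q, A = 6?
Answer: -3290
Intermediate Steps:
j(W) = 0
w = -3315 (w = 3 - 553*6 = 3 - 3318 = -3315)
(w + R(92)) + (j(0)*(-13) - 67) = (-3315 + 92) + (0*(-13) - 67) = -3223 + (0 - 67) = -3223 - 67 = -3290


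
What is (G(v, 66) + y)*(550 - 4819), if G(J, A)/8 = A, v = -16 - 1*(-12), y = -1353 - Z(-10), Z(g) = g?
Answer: 3479235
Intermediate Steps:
y = -1343 (y = -1353 - 1*(-10) = -1353 + 10 = -1343)
v = -4 (v = -16 + 12 = -4)
G(J, A) = 8*A
(G(v, 66) + y)*(550 - 4819) = (8*66 - 1343)*(550 - 4819) = (528 - 1343)*(-4269) = -815*(-4269) = 3479235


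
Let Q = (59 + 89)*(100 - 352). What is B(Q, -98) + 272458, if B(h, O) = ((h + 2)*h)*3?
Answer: 4173023530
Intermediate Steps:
Q = -37296 (Q = 148*(-252) = -37296)
B(h, O) = 3*h*(2 + h) (B(h, O) = ((2 + h)*h)*3 = (h*(2 + h))*3 = 3*h*(2 + h))
B(Q, -98) + 272458 = 3*(-37296)*(2 - 37296) + 272458 = 3*(-37296)*(-37294) + 272458 = 4172751072 + 272458 = 4173023530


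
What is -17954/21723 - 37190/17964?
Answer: -188400671/65038662 ≈ -2.8967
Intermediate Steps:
-17954/21723 - 37190/17964 = -17954*1/21723 - 37190*1/17964 = -17954/21723 - 18595/8982 = -188400671/65038662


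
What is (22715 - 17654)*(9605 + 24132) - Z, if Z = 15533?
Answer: 170727424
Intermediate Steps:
(22715 - 17654)*(9605 + 24132) - Z = (22715 - 17654)*(9605 + 24132) - 1*15533 = 5061*33737 - 15533 = 170742957 - 15533 = 170727424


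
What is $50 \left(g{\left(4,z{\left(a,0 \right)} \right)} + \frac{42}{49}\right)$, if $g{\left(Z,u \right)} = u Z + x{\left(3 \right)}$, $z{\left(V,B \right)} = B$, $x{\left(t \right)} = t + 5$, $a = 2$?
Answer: $\frac{3100}{7} \approx 442.86$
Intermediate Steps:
$x{\left(t \right)} = 5 + t$
$g{\left(Z,u \right)} = 8 + Z u$ ($g{\left(Z,u \right)} = u Z + \left(5 + 3\right) = Z u + 8 = 8 + Z u$)
$50 \left(g{\left(4,z{\left(a,0 \right)} \right)} + \frac{42}{49}\right) = 50 \left(\left(8 + 4 \cdot 0\right) + \frac{42}{49}\right) = 50 \left(\left(8 + 0\right) + 42 \cdot \frac{1}{49}\right) = 50 \left(8 + \frac{6}{7}\right) = 50 \cdot \frac{62}{7} = \frac{3100}{7}$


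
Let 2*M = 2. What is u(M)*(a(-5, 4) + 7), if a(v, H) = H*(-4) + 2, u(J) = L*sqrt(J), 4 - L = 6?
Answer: 14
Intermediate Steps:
L = -2 (L = 4 - 1*6 = 4 - 6 = -2)
M = 1 (M = (1/2)*2 = 1)
u(J) = -2*sqrt(J)
a(v, H) = 2 - 4*H (a(v, H) = -4*H + 2 = 2 - 4*H)
u(M)*(a(-5, 4) + 7) = (-2*sqrt(1))*((2 - 4*4) + 7) = (-2*1)*((2 - 16) + 7) = -2*(-14 + 7) = -2*(-7) = 14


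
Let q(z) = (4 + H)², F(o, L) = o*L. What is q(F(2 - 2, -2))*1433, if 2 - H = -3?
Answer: 116073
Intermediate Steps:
H = 5 (H = 2 - 1*(-3) = 2 + 3 = 5)
F(o, L) = L*o
q(z) = 81 (q(z) = (4 + 5)² = 9² = 81)
q(F(2 - 2, -2))*1433 = 81*1433 = 116073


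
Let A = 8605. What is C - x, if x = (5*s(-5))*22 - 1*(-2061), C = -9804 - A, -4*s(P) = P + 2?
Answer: -41105/2 ≈ -20553.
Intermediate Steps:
s(P) = -½ - P/4 (s(P) = -(P + 2)/4 = -(2 + P)/4 = -½ - P/4)
C = -18409 (C = -9804 - 1*8605 = -9804 - 8605 = -18409)
x = 4287/2 (x = (5*(-½ - ¼*(-5)))*22 - 1*(-2061) = (5*(-½ + 5/4))*22 + 2061 = (5*(¾))*22 + 2061 = (15/4)*22 + 2061 = 165/2 + 2061 = 4287/2 ≈ 2143.5)
C - x = -18409 - 1*4287/2 = -18409 - 4287/2 = -41105/2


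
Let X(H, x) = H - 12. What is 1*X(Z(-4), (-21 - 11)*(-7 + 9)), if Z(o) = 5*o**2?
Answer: 68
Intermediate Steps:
X(H, x) = -12 + H
1*X(Z(-4), (-21 - 11)*(-7 + 9)) = 1*(-12 + 5*(-4)**2) = 1*(-12 + 5*16) = 1*(-12 + 80) = 1*68 = 68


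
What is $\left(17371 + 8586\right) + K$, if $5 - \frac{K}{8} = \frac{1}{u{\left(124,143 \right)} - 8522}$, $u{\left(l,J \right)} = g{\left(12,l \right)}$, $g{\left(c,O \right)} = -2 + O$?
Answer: $\frac{27296851}{1050} \approx 25997.0$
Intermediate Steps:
$u{\left(l,J \right)} = -2 + l$
$K = \frac{42001}{1050}$ ($K = 40 - \frac{8}{\left(-2 + 124\right) - 8522} = 40 - \frac{8}{122 - 8522} = 40 - \frac{8}{-8400} = 40 - - \frac{1}{1050} = 40 + \frac{1}{1050} = \frac{42001}{1050} \approx 40.001$)
$\left(17371 + 8586\right) + K = \left(17371 + 8586\right) + \frac{42001}{1050} = 25957 + \frac{42001}{1050} = \frac{27296851}{1050}$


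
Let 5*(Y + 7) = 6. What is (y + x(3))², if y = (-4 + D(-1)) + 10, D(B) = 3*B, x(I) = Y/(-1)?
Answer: 1936/25 ≈ 77.440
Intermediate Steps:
Y = -29/5 (Y = -7 + (⅕)*6 = -7 + 6/5 = -29/5 ≈ -5.8000)
x(I) = 29/5 (x(I) = -29/5/(-1) = -29/5*(-1) = 29/5)
y = 3 (y = (-4 + 3*(-1)) + 10 = (-4 - 3) + 10 = -7 + 10 = 3)
(y + x(3))² = (3 + 29/5)² = (44/5)² = 1936/25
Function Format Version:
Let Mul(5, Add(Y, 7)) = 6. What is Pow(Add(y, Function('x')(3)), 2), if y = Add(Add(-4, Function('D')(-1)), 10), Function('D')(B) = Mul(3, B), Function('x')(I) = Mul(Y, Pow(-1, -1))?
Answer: Rational(1936, 25) ≈ 77.440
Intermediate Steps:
Y = Rational(-29, 5) (Y = Add(-7, Mul(Rational(1, 5), 6)) = Add(-7, Rational(6, 5)) = Rational(-29, 5) ≈ -5.8000)
Function('x')(I) = Rational(29, 5) (Function('x')(I) = Mul(Rational(-29, 5), Pow(-1, -1)) = Mul(Rational(-29, 5), -1) = Rational(29, 5))
y = 3 (y = Add(Add(-4, Mul(3, -1)), 10) = Add(Add(-4, -3), 10) = Add(-7, 10) = 3)
Pow(Add(y, Function('x')(3)), 2) = Pow(Add(3, Rational(29, 5)), 2) = Pow(Rational(44, 5), 2) = Rational(1936, 25)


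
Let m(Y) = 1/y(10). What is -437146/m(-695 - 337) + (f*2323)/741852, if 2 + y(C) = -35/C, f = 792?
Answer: 49545523027/20607 ≈ 2.4043e+6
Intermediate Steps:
y(C) = -2 - 35/C
m(Y) = -2/11 (m(Y) = 1/(-2 - 35/10) = 1/(-2 - 35*1/10) = 1/(-2 - 7/2) = 1/(-11/2) = -2/11)
-437146/m(-695 - 337) + (f*2323)/741852 = -437146/(-2/11) + (792*2323)/741852 = -437146*(-11/2) + 1839816*(1/741852) = 2404303 + 51106/20607 = 49545523027/20607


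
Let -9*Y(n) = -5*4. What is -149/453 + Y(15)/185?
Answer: -15935/50283 ≈ -0.31691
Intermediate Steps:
Y(n) = 20/9 (Y(n) = -(-5)*4/9 = -1/9*(-20) = 20/9)
-149/453 + Y(15)/185 = -149/453 + (20/9)/185 = -149*1/453 + (20/9)*(1/185) = -149/453 + 4/333 = -15935/50283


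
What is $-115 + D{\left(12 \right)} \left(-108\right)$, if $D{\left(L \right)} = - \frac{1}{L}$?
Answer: $-106$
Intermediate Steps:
$-115 + D{\left(12 \right)} \left(-108\right) = -115 + - \frac{1}{12} \left(-108\right) = -115 + \left(-1\right) \frac{1}{12} \left(-108\right) = -115 - -9 = -115 + 9 = -106$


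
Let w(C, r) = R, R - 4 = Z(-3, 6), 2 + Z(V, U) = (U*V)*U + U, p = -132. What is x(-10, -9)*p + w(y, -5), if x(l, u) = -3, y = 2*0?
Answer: 296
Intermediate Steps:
y = 0
Z(V, U) = -2 + U + V*U² (Z(V, U) = -2 + ((U*V)*U + U) = -2 + (V*U² + U) = -2 + (U + V*U²) = -2 + U + V*U²)
R = -100 (R = 4 + (-2 + 6 - 3*6²) = 4 + (-2 + 6 - 3*36) = 4 + (-2 + 6 - 108) = 4 - 104 = -100)
w(C, r) = -100
x(-10, -9)*p + w(y, -5) = -3*(-132) - 100 = 396 - 100 = 296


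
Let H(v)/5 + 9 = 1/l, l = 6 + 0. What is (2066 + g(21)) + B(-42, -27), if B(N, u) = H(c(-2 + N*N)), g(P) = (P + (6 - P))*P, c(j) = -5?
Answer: 12887/6 ≈ 2147.8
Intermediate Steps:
l = 6
H(v) = -265/6 (H(v) = -45 + 5/6 = -45 + 5*(⅙) = -45 + ⅚ = -265/6)
g(P) = 6*P
B(N, u) = -265/6
(2066 + g(21)) + B(-42, -27) = (2066 + 6*21) - 265/6 = (2066 + 126) - 265/6 = 2192 - 265/6 = 12887/6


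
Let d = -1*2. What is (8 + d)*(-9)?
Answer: -54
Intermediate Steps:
d = -2
(8 + d)*(-9) = (8 - 2)*(-9) = 6*(-9) = -54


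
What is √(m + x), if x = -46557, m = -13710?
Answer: I*√60267 ≈ 245.49*I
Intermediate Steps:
√(m + x) = √(-13710 - 46557) = √(-60267) = I*√60267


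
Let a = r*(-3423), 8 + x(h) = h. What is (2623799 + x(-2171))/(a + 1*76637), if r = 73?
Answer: -68990/4559 ≈ -15.133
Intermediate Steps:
x(h) = -8 + h
a = -249879 (a = 73*(-3423) = -249879)
(2623799 + x(-2171))/(a + 1*76637) = (2623799 + (-8 - 2171))/(-249879 + 1*76637) = (2623799 - 2179)/(-249879 + 76637) = 2621620/(-173242) = 2621620*(-1/173242) = -68990/4559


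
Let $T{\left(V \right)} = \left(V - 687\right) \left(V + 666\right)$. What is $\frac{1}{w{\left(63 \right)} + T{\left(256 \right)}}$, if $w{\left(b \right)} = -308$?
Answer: $- \frac{1}{397690} \approx -2.5145 \cdot 10^{-6}$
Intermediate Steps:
$T{\left(V \right)} = \left(-687 + V\right) \left(666 + V\right)$
$\frac{1}{w{\left(63 \right)} + T{\left(256 \right)}} = \frac{1}{-308 - \left(462918 - 65536\right)} = \frac{1}{-308 - 397382} = \frac{1}{-397690} = - \frac{1}{397690}$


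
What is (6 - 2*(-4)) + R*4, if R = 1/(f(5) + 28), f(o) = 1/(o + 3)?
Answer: 3182/225 ≈ 14.142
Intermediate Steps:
f(o) = 1/(3 + o)
R = 8/225 (R = 1/(1/(3 + 5) + 28) = 1/(1/8 + 28) = 1/(225/8) = 8/225 ≈ 0.035556)
(6 - 2*(-4)) + R*4 = (6 - 2*(-4)) + (8/225)*4 = (6 + 8) + 32/225 = 14 + 32/225 = 3182/225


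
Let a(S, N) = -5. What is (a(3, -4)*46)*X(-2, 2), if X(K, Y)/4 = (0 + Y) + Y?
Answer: -3680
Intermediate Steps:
X(K, Y) = 8*Y (X(K, Y) = 4*((0 + Y) + Y) = 4*(Y + Y) = 4*(2*Y) = 8*Y)
(a(3, -4)*46)*X(-2, 2) = (-5*46)*(8*2) = -230*16 = -3680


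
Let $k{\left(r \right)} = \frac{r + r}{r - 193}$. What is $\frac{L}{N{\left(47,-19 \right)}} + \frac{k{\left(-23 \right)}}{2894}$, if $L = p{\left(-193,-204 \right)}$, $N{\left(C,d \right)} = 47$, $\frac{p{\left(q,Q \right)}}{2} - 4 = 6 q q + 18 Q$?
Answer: $\frac{137414112985}{14689944} \approx 9354.3$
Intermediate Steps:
$k{\left(r \right)} = \frac{2 r}{-193 + r}$
$p{\left(q,Q \right)} = 8 + 12 q^{2} + 36 Q$ ($p{\left(q,Q \right)} = 8 + 2 \left(6 q q + 18 Q\right) = 8 + 2 \left(6 q^{2} + 18 Q\right) = 8 + \left(12 q^{2} + 36 Q\right) = 8 + 12 q^{2} + 36 Q$)
$L = 439652$ ($L = 8 + 12 \left(-193\right)^{2} + 36 \left(-204\right) = 8 + 12 \cdot 37249 - 7344 = 8 + 446988 - 7344 = 439652$)
$\frac{L}{N{\left(47,-19 \right)}} + \frac{k{\left(-23 \right)}}{2894} = \frac{439652}{47} + \frac{2 \left(-23\right) \frac{1}{-193 - 23}}{2894} = 439652 \cdot \frac{1}{47} + 2 \left(-23\right) \frac{1}{-216} \cdot \frac{1}{2894} = \frac{439652}{47} + 2 \left(-23\right) \left(- \frac{1}{216}\right) \frac{1}{2894} = \frac{439652}{47} + \frac{23}{108} \cdot \frac{1}{2894} = \frac{439652}{47} + \frac{23}{312552} = \frac{137414112985}{14689944}$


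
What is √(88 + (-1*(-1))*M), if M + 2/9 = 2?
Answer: 2*√202/3 ≈ 9.4751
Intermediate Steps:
M = 16/9 (M = -2/9 + 2 = 16/9 ≈ 1.7778)
√(88 + (-1*(-1))*M) = √(88 - 1*(-1)*(16/9)) = √(88 + 1*(16/9)) = √(88 + 16/9) = √(808/9) = 2*√202/3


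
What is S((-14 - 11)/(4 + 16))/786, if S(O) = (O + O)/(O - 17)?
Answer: 5/28689 ≈ 0.00017428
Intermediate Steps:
S(O) = 2*O/(-17 + O) (S(O) = (2*O)/(-17 + O) = 2*O/(-17 + O))
S((-14 - 11)/(4 + 16))/786 = (2*((-14 - 11)/(4 + 16))/(-17 + (-14 - 11)/(4 + 16)))/786 = (2*(-25/20)/(-17 - 25/20))*(1/786) = (2*(-25*1/20)/(-17 - 25*1/20))*(1/786) = (2*(-5/4)/(-17 - 5/4))*(1/786) = (2*(-5/4)/(-73/4))*(1/786) = (2*(-5/4)*(-4/73))*(1/786) = (10/73)*(1/786) = 5/28689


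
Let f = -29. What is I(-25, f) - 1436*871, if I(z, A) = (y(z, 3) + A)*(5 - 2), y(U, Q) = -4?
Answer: -1250855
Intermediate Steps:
I(z, A) = -12 + 3*A (I(z, A) = (-4 + A)*(5 - 2) = (-4 + A)*3 = -12 + 3*A)
I(-25, f) - 1436*871 = (-12 + 3*(-29)) - 1436*871 = (-12 - 87) - 1250756 = -99 - 1250756 = -1250855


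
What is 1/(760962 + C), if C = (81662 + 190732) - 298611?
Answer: 1/734745 ≈ 1.3610e-6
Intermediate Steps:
C = -26217 (C = 272394 - 298611 = -26217)
1/(760962 + C) = 1/(760962 - 26217) = 1/734745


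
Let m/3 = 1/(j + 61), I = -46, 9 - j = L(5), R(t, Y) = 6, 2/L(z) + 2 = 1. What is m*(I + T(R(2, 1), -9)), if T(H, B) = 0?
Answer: -23/12 ≈ -1.9167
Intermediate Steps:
L(z) = -2 (L(z) = 2/(-2 + 1) = 2/(-1) = 2*(-1) = -2)
j = 11 (j = 9 - 1*(-2) = 9 + 2 = 11)
m = 1/24 (m = 3/(11 + 61) = 3/72 = 3*(1/72) = 1/24 ≈ 0.041667)
m*(I + T(R(2, 1), -9)) = (-46 + 0)/24 = (1/24)*(-46) = -23/12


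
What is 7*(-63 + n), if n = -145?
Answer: -1456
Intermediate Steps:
7*(-63 + n) = 7*(-63 - 145) = 7*(-208) = -1456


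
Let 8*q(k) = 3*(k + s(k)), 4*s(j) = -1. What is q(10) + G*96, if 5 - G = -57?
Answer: 190581/32 ≈ 5955.7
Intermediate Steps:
G = 62 (G = 5 - 1*(-57) = 5 + 57 = 62)
s(j) = -¼ (s(j) = (¼)*(-1) = -¼)
q(k) = -3/32 + 3*k/8 (q(k) = (3*(k - ¼))/8 = (3*(-¼ + k))/8 = (-¾ + 3*k)/8 = -3/32 + 3*k/8)
q(10) + G*96 = (-3/32 + (3/8)*10) + 62*96 = (-3/32 + 15/4) + 5952 = 117/32 + 5952 = 190581/32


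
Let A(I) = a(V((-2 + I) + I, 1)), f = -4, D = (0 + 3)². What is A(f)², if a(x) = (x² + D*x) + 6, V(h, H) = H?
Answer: 256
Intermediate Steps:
D = 9 (D = 3² = 9)
a(x) = 6 + x² + 9*x (a(x) = (x² + 9*x) + 6 = 6 + x² + 9*x)
A(I) = 16 (A(I) = 6 + 1² + 9*1 = 6 + 1 + 9 = 16)
A(f)² = 16² = 256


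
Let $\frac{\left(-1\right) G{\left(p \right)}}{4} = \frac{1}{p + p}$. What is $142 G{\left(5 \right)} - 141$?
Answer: $- \frac{989}{5} \approx -197.8$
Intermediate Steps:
$G{\left(p \right)} = - \frac{2}{p}$ ($G{\left(p \right)} = - \frac{4}{p + p} = - \frac{4}{2 p} = - 4 \frac{1}{2 p} = - \frac{2}{p}$)
$142 G{\left(5 \right)} - 141 = 142 \left(- \frac{2}{5}\right) - 141 = - \frac{284}{5} - 141 = - \frac{989}{5}$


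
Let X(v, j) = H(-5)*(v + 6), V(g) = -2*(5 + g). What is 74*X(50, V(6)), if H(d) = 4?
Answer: 16576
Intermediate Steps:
V(g) = -10 - 2*g
X(v, j) = 24 + 4*v (X(v, j) = 4*(v + 6) = 4*(6 + v) = 24 + 4*v)
74*X(50, V(6)) = 74*(24 + 4*50) = 74*(24 + 200) = 74*224 = 16576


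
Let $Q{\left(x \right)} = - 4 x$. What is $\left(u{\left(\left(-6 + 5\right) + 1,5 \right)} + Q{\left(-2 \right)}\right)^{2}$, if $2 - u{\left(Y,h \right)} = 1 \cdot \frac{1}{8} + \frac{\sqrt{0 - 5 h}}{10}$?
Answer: $\frac{6225}{64} - \frac{79 i}{8} \approx 97.266 - 9.875 i$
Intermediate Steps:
$u{\left(Y,h \right)} = \frac{15}{8} - \frac{\sqrt{5} \sqrt{- h}}{10}$ ($u{\left(Y,h \right)} = 2 - \left(1 \cdot \frac{1}{8} + \frac{\sqrt{0 - 5 h}}{10}\right) = 2 - \left(1 \cdot \frac{1}{8} + \sqrt{- 5 h} \frac{1}{10}\right) = 2 - \left(\frac{1}{8} + \sqrt{5} \sqrt{- h} \frac{1}{10}\right) = 2 - \left(\frac{1}{8} + \frac{\sqrt{5} \sqrt{- h}}{10}\right) = \frac{15}{8} - \frac{\sqrt{5} \sqrt{- h}}{10}$)
$\left(u{\left(\left(-6 + 5\right) + 1,5 \right)} + Q{\left(-2 \right)}\right)^{2} = \left(\left(\frac{15}{8} - \frac{\sqrt{5} \sqrt{\left(-1\right) 5}}{10}\right) - -8\right)^{2} = \left(\left(\frac{15}{8} - \frac{\sqrt{5} \sqrt{-5}}{10}\right) + 8\right)^{2} = \left(\left(\frac{15}{8} - \frac{\sqrt{5} i \sqrt{5}}{10}\right) + 8\right)^{2} = \left(\left(\frac{15}{8} - \frac{i}{2}\right) + 8\right)^{2} = \left(\frac{79}{8} - \frac{i}{2}\right)^{2}$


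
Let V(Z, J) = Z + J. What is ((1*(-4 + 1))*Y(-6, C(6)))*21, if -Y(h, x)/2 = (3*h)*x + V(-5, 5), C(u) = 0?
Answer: 0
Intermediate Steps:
V(Z, J) = J + Z
Y(h, x) = -6*h*x (Y(h, x) = -2*((3*h)*x + (5 - 5)) = -2*(3*h*x + 0) = -6*h*x)
((1*(-4 + 1))*Y(-6, C(6)))*21 = ((1*(-4 + 1))*(-6*(-6)*0))*21 = ((1*(-3))*0)*21 = -3*0*21 = 0*21 = 0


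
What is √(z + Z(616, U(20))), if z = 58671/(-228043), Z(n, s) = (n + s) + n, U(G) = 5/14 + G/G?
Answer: √12568626253550374/3192602 ≈ 35.116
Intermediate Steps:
U(G) = 19/14 (U(G) = 5*(1/14) + 1 = 5/14 + 1 = 19/14)
Z(n, s) = s + 2*n
z = -58671/228043 (z = 58671*(-1/228043) = -58671/228043 ≈ -0.25728)
√(z + Z(616, U(20))) = √(-58671/228043 + (19/14 + 2*616)) = √(-58671/228043 + (19/14 + 1232)) = √(-58671/228043 + 17267/14) = √(3936797087/3192602) = √12568626253550374/3192602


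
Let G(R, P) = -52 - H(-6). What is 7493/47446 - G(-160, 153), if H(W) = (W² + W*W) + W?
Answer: 5606121/47446 ≈ 118.16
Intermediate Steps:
H(W) = W + 2*W² (H(W) = (W² + W²) + W = 2*W² + W = W + 2*W²)
G(R, P) = -118 (G(R, P) = -52 - (-6)*(1 + 2*(-6)) = -52 - (-6)*(1 - 12) = -52 - (-6)*(-11) = -52 - 1*66 = -52 - 66 = -118)
7493/47446 - G(-160, 153) = 7493/47446 - 1*(-118) = 7493*(1/47446) + 118 = 7493/47446 + 118 = 5606121/47446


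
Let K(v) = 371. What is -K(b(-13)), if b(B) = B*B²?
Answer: -371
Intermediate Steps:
b(B) = B³
-K(b(-13)) = -1*371 = -371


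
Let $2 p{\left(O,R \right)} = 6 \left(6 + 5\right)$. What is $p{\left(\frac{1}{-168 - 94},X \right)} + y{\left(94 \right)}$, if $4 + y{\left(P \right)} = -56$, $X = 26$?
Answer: $-27$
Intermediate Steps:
$p{\left(O,R \right)} = 33$ ($p{\left(O,R \right)} = \frac{6 \left(6 + 5\right)}{2} = \frac{6 \cdot 11}{2} = \frac{1}{2} \cdot 66 = 33$)
$y{\left(P \right)} = -60$ ($y{\left(P \right)} = -4 - 56 = -60$)
$p{\left(\frac{1}{-168 - 94},X \right)} + y{\left(94 \right)} = 33 - 60 = -27$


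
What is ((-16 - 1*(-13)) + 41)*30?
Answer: 1140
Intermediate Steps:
((-16 - 1*(-13)) + 41)*30 = ((-16 + 13) + 41)*30 = (-3 + 41)*30 = 38*30 = 1140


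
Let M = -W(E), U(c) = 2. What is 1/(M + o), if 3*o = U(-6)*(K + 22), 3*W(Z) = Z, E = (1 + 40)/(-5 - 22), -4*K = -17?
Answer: 162/2917 ≈ 0.055537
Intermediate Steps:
K = 17/4 (K = -¼*(-17) = 17/4 ≈ 4.2500)
E = -41/27 (E = 41/(-27) = 41*(-1/27) = -41/27 ≈ -1.5185)
W(Z) = Z/3
o = 35/2 (o = (2*(17/4 + 22))/3 = (2*(105/4))/3 = (⅓)*(105/2) = 35/2 ≈ 17.500)
M = 41/81 (M = -(-41)/(3*27) = -1*(-41/81) = 41/81 ≈ 0.50617)
1/(M + o) = 1/(41/81 + 35/2) = 1/(2917/162) = 162/2917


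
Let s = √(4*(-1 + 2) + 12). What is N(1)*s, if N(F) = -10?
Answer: -40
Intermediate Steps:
s = 4 (s = √(4*1 + 12) = √(4 + 12) = √16 = 4)
N(1)*s = -10*4 = -40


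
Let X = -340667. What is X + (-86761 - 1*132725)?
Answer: -560153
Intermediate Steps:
X + (-86761 - 1*132725) = -340667 + (-86761 - 1*132725) = -340667 + (-86761 - 132725) = -340667 - 219486 = -560153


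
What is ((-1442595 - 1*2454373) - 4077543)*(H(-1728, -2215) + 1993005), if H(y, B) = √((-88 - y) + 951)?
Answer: -15893240295555 - 7974511*√2591 ≈ -1.5894e+13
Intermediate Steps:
H(y, B) = √(863 - y)
((-1442595 - 1*2454373) - 4077543)*(H(-1728, -2215) + 1993005) = ((-1442595 - 1*2454373) - 4077543)*(√(863 - 1*(-1728)) + 1993005) = ((-1442595 - 2454373) - 4077543)*(√(863 + 1728) + 1993005) = (-3896968 - 4077543)*(√2591 + 1993005) = -7974511*(1993005 + √2591) = -15893240295555 - 7974511*√2591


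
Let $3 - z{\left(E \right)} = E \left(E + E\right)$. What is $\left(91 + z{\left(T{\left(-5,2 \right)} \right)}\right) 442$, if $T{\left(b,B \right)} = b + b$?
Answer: $-46852$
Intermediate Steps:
$T{\left(b,B \right)} = 2 b$
$z{\left(E \right)} = 3 - 2 E^{2}$ ($z{\left(E \right)} = 3 - E \left(E + E\right) = 3 - E 2 E = 3 - 2 E^{2}$)
$\left(91 + z{\left(T{\left(-5,2 \right)} \right)}\right) 442 = \left(91 + \left(3 - 2 \left(2 \left(-5\right)\right)^{2}\right)\right) 442 = \left(91 + \left(3 - 2 \left(-10\right)^{2}\right)\right) 442 = \left(91 + \left(3 - 200\right)\right) 442 = \left(91 - 197\right) 442 = \left(-106\right) 442 = -46852$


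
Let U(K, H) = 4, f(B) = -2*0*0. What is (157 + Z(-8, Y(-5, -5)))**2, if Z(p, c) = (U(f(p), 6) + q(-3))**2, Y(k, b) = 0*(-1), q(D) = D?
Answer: 24964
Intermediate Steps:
f(B) = 0 (f(B) = 0*0 = 0)
Y(k, b) = 0
Z(p, c) = 1 (Z(p, c) = (4 - 3)**2 = 1**2 = 1)
(157 + Z(-8, Y(-5, -5)))**2 = (157 + 1)**2 = 158**2 = 24964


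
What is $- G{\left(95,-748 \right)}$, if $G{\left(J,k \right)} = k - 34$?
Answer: $782$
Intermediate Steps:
$G{\left(J,k \right)} = -34 + k$
$- G{\left(95,-748 \right)} = - (-34 - 748) = \left(-1\right) \left(-782\right) = 782$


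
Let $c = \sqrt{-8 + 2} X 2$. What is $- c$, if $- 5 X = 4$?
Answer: $\frac{8 i \sqrt{6}}{5} \approx 3.9192 i$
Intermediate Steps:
$X = - \frac{4}{5}$ ($X = \left(- \frac{1}{5}\right) 4 = - \frac{4}{5} \approx -0.8$)
$c = - \frac{8 i \sqrt{6}}{5}$ ($c = \sqrt{-8 + 2} \left(- \frac{4}{5}\right) 2 = \sqrt{-6} \left(- \frac{4}{5}\right) 2 = i \sqrt{6} \left(- \frac{4}{5}\right) 2 = - \frac{4 i \sqrt{6}}{5} \cdot 2 = - \frac{8 i \sqrt{6}}{5} \approx - 3.9192 i$)
$- c = - \frac{\left(-8\right) i \sqrt{6}}{5} = \frac{8 i \sqrt{6}}{5}$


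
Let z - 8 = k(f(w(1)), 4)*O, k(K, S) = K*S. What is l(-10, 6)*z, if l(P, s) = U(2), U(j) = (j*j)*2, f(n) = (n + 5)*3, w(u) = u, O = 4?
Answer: 2368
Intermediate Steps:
f(n) = 15 + 3*n (f(n) = (5 + n)*3 = 15 + 3*n)
U(j) = 2*j² (U(j) = j²*2 = 2*j²)
z = 296 (z = 8 + ((15 + 3*1)*4)*4 = 8 + ((15 + 3)*4)*4 = 8 + (18*4)*4 = 8 + 72*4 = 8 + 288 = 296)
l(P, s) = 8 (l(P, s) = 2*2² = 2*4 = 8)
l(-10, 6)*z = 8*296 = 2368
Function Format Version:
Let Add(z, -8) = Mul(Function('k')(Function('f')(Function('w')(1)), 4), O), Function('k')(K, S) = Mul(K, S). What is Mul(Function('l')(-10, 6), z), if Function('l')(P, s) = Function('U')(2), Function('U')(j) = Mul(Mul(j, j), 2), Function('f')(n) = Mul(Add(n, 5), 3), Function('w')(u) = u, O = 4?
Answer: 2368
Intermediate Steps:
Function('f')(n) = Add(15, Mul(3, n)) (Function('f')(n) = Mul(Add(5, n), 3) = Add(15, Mul(3, n)))
Function('U')(j) = Mul(2, Pow(j, 2)) (Function('U')(j) = Mul(Pow(j, 2), 2) = Mul(2, Pow(j, 2)))
z = 296 (z = Add(8, Mul(Mul(Add(15, Mul(3, 1)), 4), 4)) = Add(8, Mul(Mul(Add(15, 3), 4), 4)) = Add(8, Mul(Mul(18, 4), 4)) = Add(8, Mul(72, 4)) = Add(8, 288) = 296)
Function('l')(P, s) = 8 (Function('l')(P, s) = Mul(2, Pow(2, 2)) = Mul(2, 4) = 8)
Mul(Function('l')(-10, 6), z) = Mul(8, 296) = 2368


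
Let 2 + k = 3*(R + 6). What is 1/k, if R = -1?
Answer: 1/13 ≈ 0.076923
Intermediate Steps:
k = 13 (k = -2 + 3*(-1 + 6) = -2 + 3*5 = -2 + 15 = 13)
1/k = 1/13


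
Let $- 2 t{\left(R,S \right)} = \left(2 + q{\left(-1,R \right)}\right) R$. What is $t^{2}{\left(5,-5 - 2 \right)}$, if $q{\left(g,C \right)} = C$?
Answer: $\frac{1225}{4} \approx 306.25$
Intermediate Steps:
$t{\left(R,S \right)} = - \frac{R \left(2 + R\right)}{2}$ ($t{\left(R,S \right)} = - \frac{\left(2 + R\right) R}{2} = - \frac{R \left(2 + R\right)}{2}$)
$t^{2}{\left(5,-5 - 2 \right)} = \left(\left(- \frac{1}{2}\right) 5 \left(2 + 5\right)\right)^{2} = \left(\left(- \frac{1}{2}\right) 5 \cdot 7\right)^{2} = \left(- \frac{35}{2}\right)^{2} = \frac{1225}{4}$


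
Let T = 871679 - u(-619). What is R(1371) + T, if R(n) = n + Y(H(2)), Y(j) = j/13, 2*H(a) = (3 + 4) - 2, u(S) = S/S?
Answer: 22699279/26 ≈ 8.7305e+5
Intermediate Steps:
u(S) = 1
H(a) = 5/2 (H(a) = ((3 + 4) - 2)/2 = (7 - 2)/2 = (1/2)*5 = 5/2)
Y(j) = j/13 (Y(j) = j*(1/13) = j/13)
T = 871678 (T = 871679 - 1*1 = 871679 - 1 = 871678)
R(n) = 5/26 + n (R(n) = n + (1/13)*(5/2) = n + 5/26 = 5/26 + n)
R(1371) + T = (5/26 + 1371) + 871678 = 35651/26 + 871678 = 22699279/26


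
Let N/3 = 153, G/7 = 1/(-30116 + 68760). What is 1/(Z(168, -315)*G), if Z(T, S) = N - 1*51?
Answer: 9661/714 ≈ 13.531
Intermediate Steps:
G = 7/38644 (G = 7/(-30116 + 68760) = 7/38644 ≈ 0.00018114)
N = 459 (N = 3*153 = 459)
Z(T, S) = 408 (Z(T, S) = 459 - 1*51 = 459 - 51 = 408)
1/(Z(168, -315)*G) = 1/(408*(7/38644)) = (1/408)*(38644/7) = 9661/714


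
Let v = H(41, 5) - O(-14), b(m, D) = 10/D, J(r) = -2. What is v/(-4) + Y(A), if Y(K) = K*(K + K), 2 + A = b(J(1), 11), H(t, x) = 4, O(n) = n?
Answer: -513/242 ≈ -2.1198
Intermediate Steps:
A = -12/11 (A = -2 + 10/11 = -12/11 ≈ -1.0909)
v = 18 (v = 4 - 1*(-14) = 4 + 14 = 18)
Y(K) = 2*K² (Y(K) = K*(2*K) = 2*K²)
v/(-4) + Y(A) = 18/(-4) + 2*(-12/11)² = -¼*18 + 2*(144/121) = -9/2 + 288/121 = -513/242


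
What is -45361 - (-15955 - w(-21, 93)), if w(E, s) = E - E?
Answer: -29406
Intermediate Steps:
w(E, s) = 0
-45361 - (-15955 - w(-21, 93)) = -45361 - (-15955 - 1*0) = -45361 - (-15955 + 0) = -45361 - 1*(-15955) = -45361 + 15955 = -29406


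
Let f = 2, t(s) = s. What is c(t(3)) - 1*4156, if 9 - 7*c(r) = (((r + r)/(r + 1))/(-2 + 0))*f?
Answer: -8309/2 ≈ -4154.5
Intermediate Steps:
c(r) = 9/7 + 2*r/(7*(1 + r)) (c(r) = 9/7 - ((r + r)/(r + 1))/(-2 + 0)*2/7 = 9/7 - ((2*r)/(1 + r))/(-2)*2/7 = 9/7 - (2*r/(1 + r))*(-1/2)*2/7 = 9/7 - (-r/(1 + r))*2/7 = 9/7 - (-2)*r/(7*(1 + r)) = 9/7 + 2*r/(7*(1 + r)))
c(t(3)) - 1*4156 = (9 + 11*3)/(7*(1 + 3)) - 1*4156 = (1/7)*(9 + 33)/4 - 4156 = (1/7)*(1/4)*42 - 4156 = 3/2 - 4156 = -8309/2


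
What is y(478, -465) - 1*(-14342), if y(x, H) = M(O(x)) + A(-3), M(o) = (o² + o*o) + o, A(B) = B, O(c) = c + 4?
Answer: 479469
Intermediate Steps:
O(c) = 4 + c
M(o) = o + 2*o² (M(o) = (o² + o²) + o = 2*o² + o = o + 2*o²)
y(x, H) = -3 + (4 + x)*(9 + 2*x) (y(x, H) = (4 + x)*(1 + 2*(4 + x)) - 3 = (4 + x)*(1 + (8 + 2*x)) - 3 = (4 + x)*(9 + 2*x) - 3 = -3 + (4 + x)*(9 + 2*x))
y(478, -465) - 1*(-14342) = (-3 + (4 + 478)*(9 + 2*478)) - 1*(-14342) = (-3 + 482*(9 + 956)) + 14342 = (-3 + 482*965) + 14342 = (-3 + 465130) + 14342 = 465127 + 14342 = 479469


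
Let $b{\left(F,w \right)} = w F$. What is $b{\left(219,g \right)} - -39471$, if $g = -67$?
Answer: $24798$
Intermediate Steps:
$b{\left(F,w \right)} = F w$
$b{\left(219,g \right)} - -39471 = 219 \left(-67\right) - -39471 = -14673 + 39471 = 24798$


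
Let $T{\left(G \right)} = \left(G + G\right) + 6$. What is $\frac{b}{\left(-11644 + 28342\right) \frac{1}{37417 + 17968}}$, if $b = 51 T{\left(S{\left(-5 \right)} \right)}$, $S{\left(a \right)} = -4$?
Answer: $- \frac{85595}{253} \approx -338.32$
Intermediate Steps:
$T{\left(G \right)} = 6 + 2 G$ ($T{\left(G \right)} = 2 G + 6 = 6 + 2 G$)
$b = -102$ ($b = 51 \left(6 + 2 \left(-4\right)\right) = 51 \left(6 - 8\right) = 51 \left(-2\right) = -102$)
$\frac{b}{\left(-11644 + 28342\right) \frac{1}{37417 + 17968}} = - \frac{102}{\left(-11644 + 28342\right) \frac{1}{37417 + 17968}} = - \frac{102}{16698 \cdot \frac{1}{55385}} = - \frac{102}{\frac{1518}{5035}} = \left(-102\right) \frac{5035}{1518} = - \frac{85595}{253}$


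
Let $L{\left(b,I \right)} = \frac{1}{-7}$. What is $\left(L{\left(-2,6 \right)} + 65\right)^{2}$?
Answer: $\frac{206116}{49} \approx 4206.4$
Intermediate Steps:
$L{\left(b,I \right)} = - \frac{1}{7}$
$\left(L{\left(-2,6 \right)} + 65\right)^{2} = \left(- \frac{1}{7} + 65\right)^{2} = \left(\frac{454}{7}\right)^{2} = \frac{206116}{49}$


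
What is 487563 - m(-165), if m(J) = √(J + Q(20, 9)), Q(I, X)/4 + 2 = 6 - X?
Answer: 487563 - I*√185 ≈ 4.8756e+5 - 13.601*I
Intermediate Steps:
Q(I, X) = 16 - 4*X (Q(I, X) = -8 + 4*(6 - X) = -8 + (24 - 4*X) = 16 - 4*X)
m(J) = √(-20 + J) (m(J) = √(J + (16 - 4*9)) = √(J + (16 - 36)) = √(J - 20) = √(-20 + J))
487563 - m(-165) = 487563 - √(-20 - 165) = 487563 - √(-185) = 487563 - I*√185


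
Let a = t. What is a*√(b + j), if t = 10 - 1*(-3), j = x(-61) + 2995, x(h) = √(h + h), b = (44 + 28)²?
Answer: 13*√(8179 + I*√122) ≈ 1175.7 + 0.79386*I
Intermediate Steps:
b = 5184 (b = 72² = 5184)
x(h) = √2*√h (x(h) = √(2*h) = √2*√h)
j = 2995 + I*√122 (j = √2*√(-61) + 2995 = √2*(I*√61) + 2995 = I*√122 + 2995 = 2995 + I*√122 ≈ 2995.0 + 11.045*I)
t = 13 (t = 10 + 3 = 13)
a = 13
a*√(b + j) = 13*√(5184 + (2995 + I*√122)) = 13*√(8179 + I*√122)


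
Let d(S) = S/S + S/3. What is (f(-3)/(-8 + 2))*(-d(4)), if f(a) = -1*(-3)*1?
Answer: 7/6 ≈ 1.1667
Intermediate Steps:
f(a) = 3 (f(a) = 3*1 = 3)
d(S) = 1 + S/3 (d(S) = 1 + S*(⅓) = 1 + S/3)
(f(-3)/(-8 + 2))*(-d(4)) = (3/(-8 + 2))*(-(1 + (⅓)*4)) = (3/(-6))*(-(1 + 4/3)) = (3*(-⅙))*(-1*7/3) = -½*(-7/3) = 7/6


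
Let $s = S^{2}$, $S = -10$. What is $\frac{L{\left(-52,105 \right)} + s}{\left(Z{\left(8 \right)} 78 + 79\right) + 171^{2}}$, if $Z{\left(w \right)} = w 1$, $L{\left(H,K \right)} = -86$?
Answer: $\frac{7}{14972} \approx 0.00046754$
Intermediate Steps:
$s = 100$ ($s = \left(-10\right)^{2} = 100$)
$Z{\left(w \right)} = w$
$\frac{L{\left(-52,105 \right)} + s}{\left(Z{\left(8 \right)} 78 + 79\right) + 171^{2}} = \frac{-86 + 100}{\left(8 \cdot 78 + 79\right) + 171^{2}} = \frac{14}{\left(624 + 79\right) + 29241} = \frac{14}{703 + 29241} = \frac{14}{29944} = 14 \cdot \frac{1}{29944} = \frac{7}{14972}$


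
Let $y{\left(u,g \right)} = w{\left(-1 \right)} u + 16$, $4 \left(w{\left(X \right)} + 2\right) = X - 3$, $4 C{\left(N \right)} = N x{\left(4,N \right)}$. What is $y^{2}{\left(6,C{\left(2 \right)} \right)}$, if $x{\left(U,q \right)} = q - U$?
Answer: $4$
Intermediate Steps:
$C{\left(N \right)} = \frac{N \left(-4 + N\right)}{4}$ ($C{\left(N \right)} = \frac{N \left(N - 4\right)}{4} = \frac{N \left(-4 + N\right)}{4}$)
$w{\left(X \right)} = - \frac{11}{4} + \frac{X}{4}$ ($w{\left(X \right)} = -2 + \frac{X - 3}{4} = -2 + \frac{-3 + X}{4} = -2 + \left(- \frac{3}{4} + \frac{X}{4}\right) = - \frac{11}{4} + \frac{X}{4}$)
$y{\left(u,g \right)} = 16 - 3 u$ ($y{\left(u,g \right)} = \left(- \frac{11}{4} + \frac{1}{4} \left(-1\right)\right) u + 16 = \left(- \frac{11}{4} - \frac{1}{4}\right) u + 16 = - 3 u + 16 = 16 - 3 u$)
$y^{2}{\left(6,C{\left(2 \right)} \right)} = \left(16 - 18\right)^{2} = \left(-2\right)^{2} = 4$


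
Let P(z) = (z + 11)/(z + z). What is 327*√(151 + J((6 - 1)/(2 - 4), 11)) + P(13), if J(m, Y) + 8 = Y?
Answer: 12/13 + 327*√154 ≈ 4058.9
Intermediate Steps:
J(m, Y) = -8 + Y
P(z) = (11 + z)/(2*z) (P(z) = (11 + z)/((2*z)) = (11 + z)*(1/(2*z)) = (11 + z)/(2*z))
327*√(151 + J((6 - 1)/(2 - 4), 11)) + P(13) = 327*√(151 + (-8 + 11)) + (½)*(11 + 13)/13 = 327*√(151 + 3) + (½)*(1/13)*24 = 327*√154 + 12/13 = 12/13 + 327*√154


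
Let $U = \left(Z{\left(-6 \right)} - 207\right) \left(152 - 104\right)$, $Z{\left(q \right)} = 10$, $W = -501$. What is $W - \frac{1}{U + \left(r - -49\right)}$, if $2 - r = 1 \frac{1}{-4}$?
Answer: $- \frac{18847115}{37619} \approx -501.0$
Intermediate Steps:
$r = \frac{9}{4}$ ($r = 2 - 1 \frac{1}{-4} = 2 - 1 \left(- \frac{1}{4}\right) = 2 - - \frac{1}{4} = 2 + \frac{1}{4} = \frac{9}{4} \approx 2.25$)
$U = -9456$ ($U = \left(10 - 207\right) \left(152 - 104\right) = \left(-197\right) 48 = -9456$)
$W - \frac{1}{U + \left(r - -49\right)} = -501 - \frac{1}{-9456 + \left(\frac{9}{4} - -49\right)} = -501 - \frac{1}{-9456 + \left(\frac{9}{4} + 49\right)} = -501 - \frac{1}{-9456 + \frac{205}{4}} = -501 - \frac{1}{- \frac{37619}{4}} = -501 - - \frac{4}{37619} = -501 + \frac{4}{37619} = - \frac{18847115}{37619}$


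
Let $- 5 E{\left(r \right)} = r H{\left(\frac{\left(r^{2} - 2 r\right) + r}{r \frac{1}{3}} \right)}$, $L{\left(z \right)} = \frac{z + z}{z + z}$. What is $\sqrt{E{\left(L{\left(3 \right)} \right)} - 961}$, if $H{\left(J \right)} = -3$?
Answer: $\frac{49 i \sqrt{10}}{5} \approx 30.99 i$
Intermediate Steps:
$L{\left(z \right)} = 1$ ($L{\left(z \right)} = \frac{2 z}{2 z} = 2 z \frac{1}{2 z} = 1$)
$E{\left(r \right)} = \frac{3 r}{5}$ ($E{\left(r \right)} = - \frac{r \left(-3\right)}{5} = - \frac{\left(-3\right) r}{5} = \frac{3 r}{5}$)
$\sqrt{E{\left(L{\left(3 \right)} \right)} - 961} = \sqrt{\frac{3}{5} \cdot 1 - 961} = \sqrt{\frac{3}{5} - 961} = \sqrt{- \frac{4802}{5}} = \frac{49 i \sqrt{10}}{5}$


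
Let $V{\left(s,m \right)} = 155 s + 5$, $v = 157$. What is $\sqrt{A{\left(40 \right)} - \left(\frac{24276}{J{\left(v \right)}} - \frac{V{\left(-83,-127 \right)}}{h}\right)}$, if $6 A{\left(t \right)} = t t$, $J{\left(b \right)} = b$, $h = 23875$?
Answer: $\frac{2 \sqrt{5639989924842}}{449805} \approx 10.56$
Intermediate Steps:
$V{\left(s,m \right)} = 5 + 155 s$
$A{\left(t \right)} = \frac{t^{2}}{6}$ ($A{\left(t \right)} = \frac{t t}{6} = \frac{t^{2}}{6}$)
$\sqrt{A{\left(40 \right)} - \left(\frac{24276}{J{\left(v \right)}} - \frac{V{\left(-83,-127 \right)}}{h}\right)} = \sqrt{\frac{40^{2}}{6} - \left(\frac{24276}{157} - \frac{5 + 155 \left(-83\right)}{23875}\right)} = \sqrt{\frac{1}{6} \cdot 1600 - \left(\frac{24276}{157} - \left(5 - 12865\right) \frac{1}{23875}\right)} = \sqrt{\frac{800}{3} - \frac{116321704}{749675}} = \sqrt{\frac{250774888}{2249025}} = \frac{2 \sqrt{5639989924842}}{449805}$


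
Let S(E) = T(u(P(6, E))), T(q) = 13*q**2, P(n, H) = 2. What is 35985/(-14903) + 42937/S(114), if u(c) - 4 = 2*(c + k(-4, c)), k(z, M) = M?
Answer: 572526191/27898416 ≈ 20.522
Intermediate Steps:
u(c) = 4 + 4*c (u(c) = 4 + 2*(c + c) = 4 + 2*(2*c) = 4 + 4*c)
S(E) = 1872 (S(E) = 13*(4 + 4*2)**2 = 13*(4 + 8)**2 = 13*12**2 = 13*144 = 1872)
35985/(-14903) + 42937/S(114) = 35985/(-14903) + 42937/1872 = 35985*(-1/14903) + 42937*(1/1872) = -35985/14903 + 42937/1872 = 572526191/27898416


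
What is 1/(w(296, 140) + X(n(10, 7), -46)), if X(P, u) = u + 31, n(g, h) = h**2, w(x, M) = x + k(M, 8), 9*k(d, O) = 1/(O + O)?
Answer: 144/40465 ≈ 0.0035586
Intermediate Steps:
k(d, O) = 1/(18*O) (k(d, O) = 1/(9*(O + O)) = 1/(9*((2*O))) = (1/(2*O))/9 = 1/(18*O))
w(x, M) = 1/144 + x (w(x, M) = x + (1/18)/8 = x + (1/18)*(1/8) = x + 1/144 = 1/144 + x)
X(P, u) = 31 + u
1/(w(296, 140) + X(n(10, 7), -46)) = 1/((1/144 + 296) + (31 - 46)) = 1/(42625/144 - 15) = 1/(40465/144) = 144/40465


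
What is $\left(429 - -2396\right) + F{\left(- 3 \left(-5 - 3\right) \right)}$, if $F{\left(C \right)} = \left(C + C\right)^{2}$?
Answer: $5129$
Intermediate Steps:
$F{\left(C \right)} = 4 C^{2}$ ($F{\left(C \right)} = \left(2 C\right)^{2} = 4 C^{2}$)
$\left(429 - -2396\right) + F{\left(- 3 \left(-5 - 3\right) \right)} = \left(429 - -2396\right) + 4 \left(- 3 \left(-5 - 3\right)\right)^{2} = \left(429 + 2396\right) + 4 \left(\left(-3\right) \left(-8\right)\right)^{2} = 2825 + 4 \cdot 24^{2} = 2825 + 4 \cdot 576 = 2825 + 2304 = 5129$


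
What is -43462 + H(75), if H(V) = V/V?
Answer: -43461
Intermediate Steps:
H(V) = 1
-43462 + H(75) = -43462 + 1 = -43461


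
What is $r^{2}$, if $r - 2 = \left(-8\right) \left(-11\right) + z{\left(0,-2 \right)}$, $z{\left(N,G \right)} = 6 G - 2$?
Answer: $5776$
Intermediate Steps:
$z{\left(N,G \right)} = -2 + 6 G$
$r = 76$ ($r = 2 + \left(\left(-8\right) \left(-11\right) + \left(-2 + 6 \left(-2\right)\right)\right) = 2 + \left(88 - 14\right) = 2 + 74 = 76$)
$r^{2} = 76^{2} = 5776$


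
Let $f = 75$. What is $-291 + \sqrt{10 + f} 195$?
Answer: $-291 + 195 \sqrt{85} \approx 1506.8$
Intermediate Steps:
$-291 + \sqrt{10 + f} 195 = -291 + \sqrt{10 + 75} \cdot 195 = -291 + \sqrt{85} \cdot 195 = -291 + 195 \sqrt{85}$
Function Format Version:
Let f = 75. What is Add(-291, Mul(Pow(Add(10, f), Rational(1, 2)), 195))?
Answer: Add(-291, Mul(195, Pow(85, Rational(1, 2)))) ≈ 1506.8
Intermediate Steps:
Add(-291, Mul(Pow(Add(10, f), Rational(1, 2)), 195)) = Add(-291, Mul(Pow(Add(10, 75), Rational(1, 2)), 195)) = Add(-291, Mul(Pow(85, Rational(1, 2)), 195)) = Add(-291, Mul(195, Pow(85, Rational(1, 2))))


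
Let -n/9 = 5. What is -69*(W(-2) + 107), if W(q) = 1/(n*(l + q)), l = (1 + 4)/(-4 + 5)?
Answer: -332212/45 ≈ -7382.5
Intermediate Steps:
n = -45 (n = -9*5 = -45)
l = 5 (l = 5/1 = 5*1 = 5)
W(q) = 1/(-225 - 45*q) (W(q) = 1/(-45*(5 + q)) = 1/(-225 - 45*q))
-69*(W(-2) + 107) = -69*(-1/(225 + 45*(-2)) + 107) = -69*(-1/(225 - 90) + 107) = -69*(-1/135 + 107) = -69*14444/135 = -332212/45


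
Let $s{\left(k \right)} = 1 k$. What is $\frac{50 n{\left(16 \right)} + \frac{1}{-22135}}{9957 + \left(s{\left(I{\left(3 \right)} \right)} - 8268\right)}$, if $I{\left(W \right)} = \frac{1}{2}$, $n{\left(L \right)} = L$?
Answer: $\frac{35415998}{74794165} \approx 0.47351$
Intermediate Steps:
$I{\left(W \right)} = \frac{1}{2}$
$s{\left(k \right)} = k$
$\frac{50 n{\left(16 \right)} + \frac{1}{-22135}}{9957 + \left(s{\left(I{\left(3 \right)} \right)} - 8268\right)} = \frac{50 \cdot 16 + \frac{1}{-22135}}{9957 + \left(\frac{1}{2} - 8268\right)} = \frac{800 - \frac{1}{22135}}{9957 + \left(\frac{1}{2} - 8268\right)} = \frac{17707999}{22135 \left(9957 - \frac{16535}{2}\right)} = \frac{17707999}{22135 \cdot \frac{3379}{2}} = \frac{17707999}{22135} \cdot \frac{2}{3379} = \frac{35415998}{74794165}$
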